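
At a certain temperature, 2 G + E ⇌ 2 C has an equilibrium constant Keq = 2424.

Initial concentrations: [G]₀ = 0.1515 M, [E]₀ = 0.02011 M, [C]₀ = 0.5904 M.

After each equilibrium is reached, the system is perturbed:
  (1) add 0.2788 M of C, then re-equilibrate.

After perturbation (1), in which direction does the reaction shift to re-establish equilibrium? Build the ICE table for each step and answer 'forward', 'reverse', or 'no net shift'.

Q₀ = 755.2 vs Keq = 2424 ⇒ Q<K, forward
Step 1:
                    G           E           C
  init         0.1515     0.02011      0.5904
  Δ          -0.02183    -0.01091     0.02183
  eq           0.1297    0.009196      0.6122
  solve Keq expr → x = 0.01091; check Q = 2424
Then add 0.2788 M of C.
Step 2:
                    G           E           C
  init         0.1297    0.009196       0.891
  Δ           0.01291    0.006453    -0.01291
  eq           0.1426     0.01565      0.8781
  solve Keq expr → x = -0.006453; check Q = 2424

Direction: reverse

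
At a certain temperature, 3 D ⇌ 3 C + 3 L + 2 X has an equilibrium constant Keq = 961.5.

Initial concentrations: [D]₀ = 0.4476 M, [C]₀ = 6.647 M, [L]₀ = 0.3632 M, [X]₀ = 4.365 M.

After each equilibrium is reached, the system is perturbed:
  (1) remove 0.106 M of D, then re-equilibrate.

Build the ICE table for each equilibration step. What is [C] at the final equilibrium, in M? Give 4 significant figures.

[C]_eq = 6.54 M

Q₀ = 2990 vs Keq = 961.5 ⇒ Q>K, reverse
Step 1:
                   D          C          L          X
  init        0.4476      6.647     0.3632      4.365
  Δ          0.07017   -0.07017   -0.07017   -0.04678
  eq          0.5178      6.577      0.293      4.318
  solve Keq expr → x = -0.02339; check Q = 961.5
Then remove 0.106 M of D.
Step 2:
                   D          C          L          X
  init        0.4118      6.577      0.293      4.318
  Δ          0.03678   -0.03678   -0.03678   -0.02452
  eq          0.4486       6.54     0.2562      4.294
  solve Keq expr → x = -0.01226; check Q = 961.5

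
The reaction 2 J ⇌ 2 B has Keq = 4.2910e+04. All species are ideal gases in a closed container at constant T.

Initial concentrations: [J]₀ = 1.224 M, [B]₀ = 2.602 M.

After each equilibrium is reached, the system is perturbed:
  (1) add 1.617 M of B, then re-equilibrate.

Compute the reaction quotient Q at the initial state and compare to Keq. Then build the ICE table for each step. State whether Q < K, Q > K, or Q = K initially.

Q₀ = 4.519 vs Keq = 4.2910e+04 ⇒ Q<K, forward
Step 1:
                  J         B
  Initial     1.224     2.602
  Change     -1.206     1.206
  Equil     0.01838     3.808
  solve Keq expr → x = 0.6028; check Q = 4.2910e+04
Then add 1.617 M of B.
Step 2:
                  J         B
  Initial   0.01838     5.425
  Change   0.007769 -0.007769
  Equil     0.02615     5.417
  solve Keq expr → x = -0.003884; check Q = 4.2910e+04

Q₀ = 4.519; Q < K (proceeds forward)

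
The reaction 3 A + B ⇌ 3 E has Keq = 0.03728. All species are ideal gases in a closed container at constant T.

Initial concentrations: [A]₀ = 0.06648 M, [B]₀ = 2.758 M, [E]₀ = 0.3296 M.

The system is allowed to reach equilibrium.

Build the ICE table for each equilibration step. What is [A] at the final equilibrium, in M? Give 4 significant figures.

Q₀ = 44.19 vs Keq = 0.03728 ⇒ Q>K, reverse
Step 1:
                   A          B          E
  Initial    0.06648      2.758     0.3296
  Change      0.2025    0.06752    -0.2025
  Equil        0.269      2.826     0.1271
  solve Keq expr → x = -0.06752; check Q = 0.03728

[A]_eq = 0.269 M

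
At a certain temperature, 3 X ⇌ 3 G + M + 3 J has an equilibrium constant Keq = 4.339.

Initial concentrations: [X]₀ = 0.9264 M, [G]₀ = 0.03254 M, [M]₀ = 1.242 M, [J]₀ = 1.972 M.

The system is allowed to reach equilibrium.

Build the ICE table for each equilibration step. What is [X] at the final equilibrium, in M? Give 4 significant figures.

Q₀ = 4.1276e-04 vs Keq = 4.339 ⇒ Q<K, forward
Step 1:
                    X           G           M           J
  init         0.9264     0.03254       1.242       1.972
  Δ           -0.3407      0.3407      0.1136      0.3407
  eq           0.5857      0.3732       1.356       2.313
  solve Keq expr → x = 0.1136; check Q = 4.339

[X]_eq = 0.5857 M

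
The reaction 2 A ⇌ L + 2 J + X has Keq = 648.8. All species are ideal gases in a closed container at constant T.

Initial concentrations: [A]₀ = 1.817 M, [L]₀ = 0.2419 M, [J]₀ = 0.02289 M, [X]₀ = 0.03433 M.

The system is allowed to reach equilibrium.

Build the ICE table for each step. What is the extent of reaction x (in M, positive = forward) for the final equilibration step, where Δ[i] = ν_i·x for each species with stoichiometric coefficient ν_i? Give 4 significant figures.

x = 0.8735 M

Q₀ = 1.3179e-06 vs Keq = 648.8 ⇒ Q<K, forward
Step 1:
                   A          L          J          X
  I            1.817     0.2419    0.02289    0.03433
  C           -1.747     0.8735      1.747     0.8735
  E          0.06993      1.115       1.77     0.9079
  solve Keq expr → x = 0.8735; check Q = 648.8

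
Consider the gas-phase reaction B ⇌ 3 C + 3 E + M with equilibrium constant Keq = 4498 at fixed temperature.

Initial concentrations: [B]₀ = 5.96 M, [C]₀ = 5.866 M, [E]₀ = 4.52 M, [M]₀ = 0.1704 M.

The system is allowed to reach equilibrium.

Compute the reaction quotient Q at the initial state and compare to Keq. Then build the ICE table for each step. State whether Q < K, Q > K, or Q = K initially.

Q₀ = 532.9 vs Keq = 4498 ⇒ Q<K, forward
Step 1:
                   B          C          E          M
  I             5.96      5.866       4.52     0.1704
  C          -0.3177     0.9532     0.9532     0.3177
  E            5.642      6.819      5.473     0.4881
  solve Keq expr → x = 0.3177; check Q = 4498

Q₀ = 532.9; Q < K (proceeds forward)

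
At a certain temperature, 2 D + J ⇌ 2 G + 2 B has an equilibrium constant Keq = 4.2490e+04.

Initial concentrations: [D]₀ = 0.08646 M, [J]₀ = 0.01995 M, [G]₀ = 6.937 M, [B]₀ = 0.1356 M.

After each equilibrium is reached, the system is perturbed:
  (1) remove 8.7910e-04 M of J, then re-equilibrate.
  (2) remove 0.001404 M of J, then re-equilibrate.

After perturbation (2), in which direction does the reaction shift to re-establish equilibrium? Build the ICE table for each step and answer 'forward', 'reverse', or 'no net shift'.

Direction: reverse

Q₀ = 5933 vs Keq = 4.2490e+04 ⇒ Q<K, forward
Step 1:
                   D          J          G          B
  Initial    0.08646    0.01995      6.937     0.1356
  Change     -0.0246    -0.0123     0.0246     0.0246
  Equil      0.06186    0.00765      6.962     0.1602
  solve Keq expr → x = 0.0123; check Q = 4.2490e+04
Then remove 8.7910e-04 M of J.
Step 2:
                   D          J          G          B
  Initial    0.06186   0.006771      6.962     0.1602
  Change    0.001052 5.2623e-04  -0.001052  -0.001052
  Equil      0.06291   0.007297      6.961     0.1591
  solve Keq expr → x = -5.2623e-04; check Q = 4.2490e+04
Then remove 0.001404 M of J.
Step 3:
                   D          J          G          B
  Initial    0.06291   0.005893      6.961     0.1591
  Change    0.001731 8.6553e-04  -0.001731  -0.001731
  Equil      0.06464   0.006758      6.959     0.1574
  solve Keq expr → x = -8.6553e-04; check Q = 4.2490e+04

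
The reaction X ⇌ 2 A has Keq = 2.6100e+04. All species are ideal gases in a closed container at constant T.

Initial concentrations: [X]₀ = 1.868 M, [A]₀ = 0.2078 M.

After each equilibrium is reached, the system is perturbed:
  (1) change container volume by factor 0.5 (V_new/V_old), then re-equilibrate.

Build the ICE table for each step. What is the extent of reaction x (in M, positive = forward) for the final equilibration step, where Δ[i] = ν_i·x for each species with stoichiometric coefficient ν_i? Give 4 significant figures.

x = -0.00119 M

Q₀ = 0.02312 vs Keq = 2.6100e+04 ⇒ Q<K, forward
Step 1:
                    X           A
  Initial       1.868      0.2078
  Change       -1.867       3.735
  Equil    5.9556e-04       3.943
  solve Keq expr → x = 1.867; check Q = 2.6100e+04
Then change container volume by factor 0.5 (V_new/V_old).
Step 2:
                    X           A
  Initial    0.001191       7.885
  Change      0.00119   -0.002379
  Equil      0.002381       7.883
  solve Keq expr → x = -0.00119; check Q = 2.6100e+04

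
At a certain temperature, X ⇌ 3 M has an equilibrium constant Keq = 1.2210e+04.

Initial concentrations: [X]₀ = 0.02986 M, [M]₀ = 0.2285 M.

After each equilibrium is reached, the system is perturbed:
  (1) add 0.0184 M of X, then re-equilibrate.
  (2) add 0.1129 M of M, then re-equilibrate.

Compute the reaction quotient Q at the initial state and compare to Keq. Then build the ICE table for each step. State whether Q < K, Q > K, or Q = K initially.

Q₀ = 0.3995; Q < K (proceeds forward)

Q₀ = 0.3995 vs Keq = 1.2210e+04 ⇒ Q<K, forward
Step 1:
                   X          M
  I          0.02986     0.2285
  C         -0.02986    0.08957
  E       2.6355e-06     0.3181
  solve Keq expr → x = 0.02986; check Q = 1.2210e+04
Then add 0.0184 M of X.
Step 2:
                   X          M
  I           0.0184     0.3181
  C          -0.0184     0.0552
  E       4.2594e-06     0.3733
  solve Keq expr → x = 0.0184; check Q = 1.2210e+04
Then add 0.1129 M of M.
Step 3:
                   X          M
  I       4.2594e-06     0.4862
  C       5.1509e-06 -1.5453e-05
  E       9.4102e-06     0.4862
  solve Keq expr → x = -5.1509e-06; check Q = 1.2210e+04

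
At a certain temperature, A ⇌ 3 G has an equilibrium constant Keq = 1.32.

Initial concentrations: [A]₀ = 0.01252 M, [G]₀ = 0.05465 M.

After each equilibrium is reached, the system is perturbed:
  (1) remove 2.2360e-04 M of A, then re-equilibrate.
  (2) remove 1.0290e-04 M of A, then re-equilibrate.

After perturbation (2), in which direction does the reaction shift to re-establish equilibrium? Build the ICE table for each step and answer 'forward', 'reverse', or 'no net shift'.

Direction: reverse

Q₀ = 0.01304 vs Keq = 1.32 ⇒ Q<K, forward
Step 1:
                   A          G
  init       0.01252    0.05465
  Δ         -0.01196    0.03587
  eq      5.6198e-04    0.09052
  solve Keq expr → x = 0.01196; check Q = 1.32
Then remove 2.2360e-04 M of A.
Step 2:
                   A          G
  init    3.3838e-04    0.09052
  Δ       2.1185e-04 -6.3554e-04
  eq      5.5022e-04    0.08989
  solve Keq expr → x = -2.1185e-04; check Q = 1.32
Then remove 1.0290e-04 M of A.
Step 3:
                   A          G
  init    4.4732e-04    0.08989
  Δ       9.7544e-05 -2.9263e-04
  eq      5.4487e-04     0.0896
  solve Keq expr → x = -9.7544e-05; check Q = 1.32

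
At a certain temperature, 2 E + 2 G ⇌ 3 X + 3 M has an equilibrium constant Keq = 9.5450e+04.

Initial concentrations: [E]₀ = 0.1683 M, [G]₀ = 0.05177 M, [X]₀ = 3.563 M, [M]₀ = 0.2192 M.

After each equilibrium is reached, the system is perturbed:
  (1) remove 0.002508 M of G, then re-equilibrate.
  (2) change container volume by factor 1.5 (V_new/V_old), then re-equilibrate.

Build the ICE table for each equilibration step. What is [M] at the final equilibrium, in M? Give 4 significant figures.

[M]_eq = 0.1799 M

Q₀ = 6275 vs Keq = 9.5450e+04 ⇒ Q<K, forward
Step 1:
                  E         G         X         M
  Initial    0.1683   0.05177     3.563    0.2192
  Change   -0.02999  -0.02999   0.04499   0.04499
  Equil      0.1383   0.02178     3.608    0.2642
  solve Keq expr → x = 0.015; check Q = 9.5450e+04
Then remove 0.002508 M of G.
Step 2:
                  E         G         X         M
  Initial    0.1383   0.01927     3.608    0.2642
  Change   0.001856  0.001856 -0.002784 -0.002784
  Equil      0.1402   0.02113     3.605    0.2614
  solve Keq expr → x = -9.2813e-04; check Q = 9.5450e+04
Then change container volume by factor 1.5 (V_new/V_old).
Step 3:
                  E         G         X         M
  Initial   0.09344   0.01408     2.403    0.1743
  Change  -0.003781 -0.003781  0.005671  0.005671
  Equil     0.08966    0.0103     2.409    0.1799
  solve Keq expr → x = 0.00189; check Q = 9.5450e+04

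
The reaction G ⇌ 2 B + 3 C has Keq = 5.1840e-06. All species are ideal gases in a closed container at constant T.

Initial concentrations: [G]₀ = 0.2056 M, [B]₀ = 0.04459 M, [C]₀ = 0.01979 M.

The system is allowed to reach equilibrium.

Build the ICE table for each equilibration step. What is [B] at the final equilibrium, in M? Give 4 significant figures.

[B]_eq = 0.07046 M

Q₀ = 7.4953e-08 vs Keq = 5.1840e-06 ⇒ Q<K, forward
Step 1:
                   G          B          C
  Initial     0.2056    0.04459    0.01979
  Change    -0.01294    0.02587    0.03881
  Equil       0.1927    0.07046     0.0586
  solve Keq expr → x = 0.01294; check Q = 5.1840e-06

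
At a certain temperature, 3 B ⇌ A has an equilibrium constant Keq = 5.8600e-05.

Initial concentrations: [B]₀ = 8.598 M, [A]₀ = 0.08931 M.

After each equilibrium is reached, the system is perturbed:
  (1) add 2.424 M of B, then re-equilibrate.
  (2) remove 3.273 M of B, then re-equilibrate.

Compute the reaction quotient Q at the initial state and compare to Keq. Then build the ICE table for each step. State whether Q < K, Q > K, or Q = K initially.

Q₀ = 1.4051e-04 vs Keq = 5.8600e-05 ⇒ Q>K, reverse
Step 1:
                   B          A
  init         8.598    0.08931
  Δ           0.1502   -0.05008
  eq           8.748    0.03923
  solve Keq expr → x = -0.05008; check Q = 5.8600e-05
Then add 2.424 M of B.
Step 2:
                   B          A
  init         11.17    0.03923
  Δ          -0.1197    0.03989
  eq           11.05    0.07912
  solve Keq expr → x = 0.03989; check Q = 5.8600e-05
Then remove 3.273 M of B.
Step 3:
                   B          A
  init          7.78    0.07912
  Δ           0.1497   -0.04991
  eq           7.929    0.02921
  solve Keq expr → x = -0.04991; check Q = 5.8600e-05

Q₀ = 1.4051e-04; Q > K (proceeds reverse)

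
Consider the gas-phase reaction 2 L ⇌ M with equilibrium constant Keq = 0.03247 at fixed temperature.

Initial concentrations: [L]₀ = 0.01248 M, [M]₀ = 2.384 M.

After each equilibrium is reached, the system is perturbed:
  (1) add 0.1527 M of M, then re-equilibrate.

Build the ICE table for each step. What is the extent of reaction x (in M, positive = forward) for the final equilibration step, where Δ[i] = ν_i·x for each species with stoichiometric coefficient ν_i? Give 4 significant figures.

Q₀ = 1.5307e+04 vs Keq = 0.03247 ⇒ Q>K, reverse
Step 1:
                   L          M
  init       0.01248      2.384
  Δ            3.816     -1.908
  eq           3.829     0.4759
  solve Keq expr → x = -1.908; check Q = 0.03247
Then add 0.1527 M of M.
Step 2:
                   L          M
  init         3.829     0.6286
  Δ           0.2022    -0.1011
  eq           4.031     0.5275
  solve Keq expr → x = -0.1011; check Q = 0.03247

x = -0.1011 M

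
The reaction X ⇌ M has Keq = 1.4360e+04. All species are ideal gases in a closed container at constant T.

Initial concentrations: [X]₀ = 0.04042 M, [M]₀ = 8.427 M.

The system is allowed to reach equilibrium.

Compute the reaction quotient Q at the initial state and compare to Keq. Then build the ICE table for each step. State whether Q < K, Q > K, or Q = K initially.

Q₀ = 208.5; Q < K (proceeds forward)

Q₀ = 208.5 vs Keq = 1.4360e+04 ⇒ Q<K, forward
Step 1:
                  X         M
  init      0.04042     8.427
  Δ        -0.03983   0.03983
  eq      5.8961e-04     8.467
  solve Keq expr → x = 0.03983; check Q = 1.4360e+04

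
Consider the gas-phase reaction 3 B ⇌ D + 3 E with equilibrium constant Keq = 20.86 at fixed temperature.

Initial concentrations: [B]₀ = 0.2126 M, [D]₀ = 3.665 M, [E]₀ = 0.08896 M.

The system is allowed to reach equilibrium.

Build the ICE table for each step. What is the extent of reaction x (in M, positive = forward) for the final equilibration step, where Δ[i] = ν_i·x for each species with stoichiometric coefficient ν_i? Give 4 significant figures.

Q₀ = 0.2685 vs Keq = 20.86 ⇒ Q<K, forward
Step 1:
                  B         D         E
  I          0.2126     3.665   0.08896
  C         -0.1041   0.03471    0.1041
  E          0.1085       3.7    0.1931
  solve Keq expr → x = 0.03471; check Q = 20.86

x = 0.03471 M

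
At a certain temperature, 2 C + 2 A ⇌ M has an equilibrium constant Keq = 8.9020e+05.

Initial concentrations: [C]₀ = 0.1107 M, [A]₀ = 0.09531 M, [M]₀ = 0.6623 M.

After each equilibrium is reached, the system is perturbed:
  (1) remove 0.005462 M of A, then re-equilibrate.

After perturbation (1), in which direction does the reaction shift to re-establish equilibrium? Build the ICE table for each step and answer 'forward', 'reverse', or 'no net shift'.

Direction: reverse

Q₀ = 5950 vs Keq = 8.9020e+05 ⇒ Q<K, forward
Step 1:
                   C          A          M
  init        0.1107    0.09531     0.6623
  Δ         -0.07226   -0.07226    0.03613
  eq         0.03844    0.02305     0.6984
  solve Keq expr → x = 0.03613; check Q = 8.9020e+05
Then remove 0.005462 M of A.
Step 2:
                   C          A          M
  init       0.03844    0.01758     0.6984
  Δ         0.003508   0.003508  -0.001754
  eq         0.04194    0.02109     0.6967
  solve Keq expr → x = -0.001754; check Q = 8.9020e+05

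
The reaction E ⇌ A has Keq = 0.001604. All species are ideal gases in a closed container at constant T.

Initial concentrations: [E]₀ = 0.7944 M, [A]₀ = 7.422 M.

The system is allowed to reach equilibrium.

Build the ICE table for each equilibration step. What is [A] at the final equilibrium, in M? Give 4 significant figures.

Q₀ = 9.343 vs Keq = 0.001604 ⇒ Q>K, reverse
Step 1:
                  E         A
  Initial    0.7944     7.422
  Change      7.409    -7.409
  Equil       8.203   0.01316
  solve Keq expr → x = -7.409; check Q = 0.001604

[A]_eq = 0.01316 M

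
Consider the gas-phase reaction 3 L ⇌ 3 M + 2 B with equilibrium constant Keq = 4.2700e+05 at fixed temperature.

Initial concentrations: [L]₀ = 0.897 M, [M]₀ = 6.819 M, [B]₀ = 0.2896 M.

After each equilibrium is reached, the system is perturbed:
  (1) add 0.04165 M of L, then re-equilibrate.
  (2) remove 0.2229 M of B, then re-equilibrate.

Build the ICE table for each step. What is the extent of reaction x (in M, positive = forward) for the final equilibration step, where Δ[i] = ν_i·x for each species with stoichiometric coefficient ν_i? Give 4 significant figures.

Q₀ = 36.85 vs Keq = 4.2700e+05 ⇒ Q<K, forward
Step 1:
                   L          M          B
  I            0.897      6.819     0.2896
  C          -0.8077     0.8077     0.5385
  E          0.08931      7.627     0.8281
  solve Keq expr → x = 0.2692; check Q = 4.2700e+05
Then add 0.04165 M of L.
Step 2:
                   L          M          B
  I            0.131      7.627     0.8281
  C         -0.03931    0.03931     0.0262
  E          0.09165      7.666     0.8543
  solve Keq expr → x = 0.0131; check Q = 4.2700e+05
Then remove 0.2229 M of B.
Step 3:
                   L          M          B
  I          0.09165      7.666     0.6314
  C         -0.01575    0.01575     0.0105
  E          0.07591      7.682     0.6419
  solve Keq expr → x = 0.005249; check Q = 4.2700e+05

x = 0.005249 M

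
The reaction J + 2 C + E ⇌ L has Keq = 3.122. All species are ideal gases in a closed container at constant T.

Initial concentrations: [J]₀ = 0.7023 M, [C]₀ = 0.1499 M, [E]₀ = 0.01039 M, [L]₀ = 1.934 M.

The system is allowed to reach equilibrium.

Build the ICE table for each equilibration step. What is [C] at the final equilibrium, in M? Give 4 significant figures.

[C]_eq = 0.996 M

Q₀ = 1.1795e+04 vs Keq = 3.122 ⇒ Q>K, reverse
Step 1:
                   J          C          E          L
  init        0.7023     0.1499    0.01039      1.934
  Δ           0.4231     0.8461     0.4231    -0.4231
  eq           1.125      0.996     0.4335      1.511
  solve Keq expr → x = -0.4231; check Q = 3.122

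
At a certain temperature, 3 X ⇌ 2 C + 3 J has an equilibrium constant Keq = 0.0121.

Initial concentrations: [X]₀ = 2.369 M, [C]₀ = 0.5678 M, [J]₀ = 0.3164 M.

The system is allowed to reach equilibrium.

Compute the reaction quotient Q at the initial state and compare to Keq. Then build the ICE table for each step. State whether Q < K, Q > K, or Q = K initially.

Q₀ = 7.6808e-04; Q < K (proceeds forward)

Q₀ = 7.6808e-04 vs Keq = 0.0121 ⇒ Q<K, forward
Step 1:
                   X          C          J
  I            2.369     0.5678     0.3164
  C          -0.2691     0.1794     0.2691
  E              2.1     0.7472     0.5855
  solve Keq expr → x = 0.08969; check Q = 0.0121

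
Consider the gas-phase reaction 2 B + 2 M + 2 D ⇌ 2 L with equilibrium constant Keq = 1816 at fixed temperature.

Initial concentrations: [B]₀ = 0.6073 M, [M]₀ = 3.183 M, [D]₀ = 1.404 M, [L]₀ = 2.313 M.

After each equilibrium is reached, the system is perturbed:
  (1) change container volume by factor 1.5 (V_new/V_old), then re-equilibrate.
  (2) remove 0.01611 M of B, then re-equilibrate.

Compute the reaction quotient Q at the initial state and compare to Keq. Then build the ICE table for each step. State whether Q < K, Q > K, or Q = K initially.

Q₀ = 0.7263; Q < K (proceeds forward)

Q₀ = 0.7263 vs Keq = 1816 ⇒ Q<K, forward
Step 1:
                    B           M           D           L
  Initial      0.6073       3.183       1.404       2.313
  Change      -0.5759     -0.5759     -0.5759      0.5759
  Equil        0.0314       2.607      0.8281       2.889
  solve Keq expr → x = 0.2879; check Q = 1816
Then change container volume by factor 1.5 (V_new/V_old).
Step 2:
                    B           M           D           L
  Initial     0.02093       1.738      0.5521       1.926
  Change      0.02314     0.02314     0.02314    -0.02314
  Equil       0.04408       1.761      0.5752       1.903
  solve Keq expr → x = -0.01157; check Q = 1816
Then remove 0.01611 M of B.
Step 3:
                    B           M           D           L
  Initial     0.02797       1.761      0.5752       1.903
  Change      0.01437     0.01437     0.01437    -0.01437
  Equil       0.04233       1.776      0.5896       1.888
  solve Keq expr → x = -0.007183; check Q = 1816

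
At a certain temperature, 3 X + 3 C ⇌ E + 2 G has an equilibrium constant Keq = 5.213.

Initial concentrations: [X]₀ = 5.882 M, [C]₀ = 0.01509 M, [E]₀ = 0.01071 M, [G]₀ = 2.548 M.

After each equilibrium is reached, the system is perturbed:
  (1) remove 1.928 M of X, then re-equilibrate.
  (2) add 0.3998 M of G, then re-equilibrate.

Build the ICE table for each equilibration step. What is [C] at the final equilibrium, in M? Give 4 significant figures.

Q₀ = 99.44 vs Keq = 5.213 ⇒ Q>K, reverse
Step 1:
                   X          C          E          G
  I            5.882    0.01509    0.01071      2.548
  C          0.01646    0.01646  -0.005488   -0.01098
  E            5.898    0.03155   0.005222      2.537
  solve Keq expr → x = -0.005488; check Q = 5.213
Then remove 1.928 M of X.
Step 2:
                   X          C          E          G
  I             3.97    0.03155   0.005222      2.537
  C         0.006924   0.006924  -0.002308  -0.004616
  E            3.977    0.03848   0.002914      2.532
  solve Keq expr → x = -0.002308; check Q = 5.213
Then add 0.3998 M of G.
Step 3:
                   X          C          E          G
  I            3.977    0.03848   0.002914      2.932
  C         0.001446   0.001446 -4.8189e-04 -9.6377e-04
  E            3.979    0.03992   0.002432      2.931
  solve Keq expr → x = -4.8189e-04; check Q = 5.213

[C]_eq = 0.03992 M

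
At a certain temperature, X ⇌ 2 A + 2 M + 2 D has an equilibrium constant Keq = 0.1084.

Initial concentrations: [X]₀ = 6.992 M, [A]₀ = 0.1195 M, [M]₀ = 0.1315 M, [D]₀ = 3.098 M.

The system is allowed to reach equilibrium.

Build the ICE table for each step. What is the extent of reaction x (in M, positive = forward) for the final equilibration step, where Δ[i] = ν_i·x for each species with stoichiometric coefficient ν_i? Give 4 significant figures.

x = 0.186 M

Q₀ = 3.3896e-04 vs Keq = 0.1084 ⇒ Q<K, forward
Step 1:
                  X         A         M         D
  init        6.992    0.1195    0.1315     3.098
  Δ          -0.186    0.3721    0.3721    0.3721
  eq          6.806    0.4916    0.5036      3.47
  solve Keq expr → x = 0.186; check Q = 0.1084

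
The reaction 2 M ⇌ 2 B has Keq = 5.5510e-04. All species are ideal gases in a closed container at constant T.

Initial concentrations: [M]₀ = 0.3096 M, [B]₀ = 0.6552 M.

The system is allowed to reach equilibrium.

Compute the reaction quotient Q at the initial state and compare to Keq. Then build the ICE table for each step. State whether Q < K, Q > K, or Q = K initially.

Q₀ = 4.479; Q > K (proceeds reverse)

Q₀ = 4.479 vs Keq = 5.5510e-04 ⇒ Q>K, reverse
Step 1:
                   M          B
  Initial     0.3096     0.6552
  Change       0.633     -0.633
  Equil       0.9426    0.02221
  solve Keq expr → x = -0.3165; check Q = 5.5510e-04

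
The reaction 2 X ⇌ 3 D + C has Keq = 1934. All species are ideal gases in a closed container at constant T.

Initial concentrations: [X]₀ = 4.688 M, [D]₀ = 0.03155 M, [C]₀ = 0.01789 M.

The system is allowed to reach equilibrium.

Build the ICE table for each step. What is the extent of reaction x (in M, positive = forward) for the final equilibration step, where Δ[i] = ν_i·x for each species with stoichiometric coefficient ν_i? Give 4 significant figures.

Q₀ = 2.5564e-08 vs Keq = 1934 ⇒ Q<K, forward
Step 1:
                   X          D          C
  I            4.688    0.03155    0.01789
  C           -4.169      6.253      2.084
  E           0.5194      6.284      2.102
  solve Keq expr → x = 2.084; check Q = 1934

x = 2.084 M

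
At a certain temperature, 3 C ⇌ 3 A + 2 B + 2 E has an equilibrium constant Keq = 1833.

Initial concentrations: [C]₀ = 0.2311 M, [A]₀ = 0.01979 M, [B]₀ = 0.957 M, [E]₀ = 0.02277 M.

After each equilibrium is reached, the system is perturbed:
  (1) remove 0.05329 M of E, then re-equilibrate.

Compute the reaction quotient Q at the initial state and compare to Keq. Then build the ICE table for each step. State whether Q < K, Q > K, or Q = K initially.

Q₀ = 2.9819e-07 vs Keq = 1833 ⇒ Q<K, forward
Step 1:
                    C           A           B           E
  I            0.2311     0.01979       0.957     0.02277
  C           -0.2245      0.2245      0.1497      0.1497
  E          0.006616      0.2443       1.107      0.1724
  solve Keq expr → x = 0.07483; check Q = 1833
Then remove 0.05329 M of E.
Step 2:
                    C           A           B           E
  I          0.006616      0.2443       1.107      0.1191
  C         -0.001386    0.001386  9.2402e-04  9.2402e-04
  E           0.00523      0.2457       1.108      0.1201
  solve Keq expr → x = 4.6201e-04; check Q = 1833

Q₀ = 2.9819e-07; Q < K (proceeds forward)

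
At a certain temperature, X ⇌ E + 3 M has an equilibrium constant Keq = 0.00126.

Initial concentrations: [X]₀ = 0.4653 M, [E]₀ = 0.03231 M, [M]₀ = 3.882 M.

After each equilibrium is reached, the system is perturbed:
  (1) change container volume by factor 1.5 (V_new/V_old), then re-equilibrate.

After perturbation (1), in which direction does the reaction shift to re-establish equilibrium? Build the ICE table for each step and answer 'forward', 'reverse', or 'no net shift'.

Direction: forward

Q₀ = 4.062 vs Keq = 0.00126 ⇒ Q>K, reverse
Step 1:
                  X         E         M
  Initial    0.4653   0.03231     3.882
  Change     0.0323   -0.0323   -0.0969
  Equil      0.4976 1.1562e-05     3.785
  solve Keq expr → x = -0.0323; check Q = 0.00126
Then change container volume by factor 1.5 (V_new/V_old).
Step 2:
                  X         E         M
  Initial    0.3317 7.7077e-06     2.523
  Change  -1.8303e-05 1.8303e-05 5.4908e-05
  Equil      0.3317 2.6010e-05     2.523
  solve Keq expr → x = 1.8303e-05; check Q = 0.00126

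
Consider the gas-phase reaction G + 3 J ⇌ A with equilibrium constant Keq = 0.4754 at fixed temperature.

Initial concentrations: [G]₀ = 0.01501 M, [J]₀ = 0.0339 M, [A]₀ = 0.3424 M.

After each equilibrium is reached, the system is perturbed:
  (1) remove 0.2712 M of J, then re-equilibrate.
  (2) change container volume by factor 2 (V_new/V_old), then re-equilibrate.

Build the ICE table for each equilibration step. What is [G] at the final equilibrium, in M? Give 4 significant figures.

Q₀ = 5.8554e+05 vs Keq = 0.4754 ⇒ Q>K, reverse
Step 1:
                    G           J           A
  I           0.01501      0.0339      0.3424
  C            0.2658      0.7973     -0.2658
  E            0.2808      0.8312     0.07664
  solve Keq expr → x = -0.2658; check Q = 0.4754
Then remove 0.2712 M of J.
Step 2:
                    G           J           A
  I            0.2808        0.56     0.07664
  C           0.03356      0.1007    -0.03356
  E            0.3143      0.6606     0.04309
  solve Keq expr → x = -0.03356; check Q = 0.4754
Then change container volume by factor 2 (V_new/V_old).
Step 3:
                    G           J           A
  I            0.1572      0.3303     0.02154
  C           0.01696     0.05087    -0.01696
  E            0.1741      0.3812    0.004585
  solve Keq expr → x = -0.01696; check Q = 0.4754

[G]_eq = 0.1741 M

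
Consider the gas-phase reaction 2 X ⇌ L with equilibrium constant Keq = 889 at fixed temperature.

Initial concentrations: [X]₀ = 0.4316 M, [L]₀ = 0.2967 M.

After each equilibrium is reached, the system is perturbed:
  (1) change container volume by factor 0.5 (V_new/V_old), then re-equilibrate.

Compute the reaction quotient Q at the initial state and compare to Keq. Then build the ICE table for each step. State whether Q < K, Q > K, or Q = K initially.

Q₀ = 1.593; Q < K (proceeds forward)

Q₀ = 1.593 vs Keq = 889 ⇒ Q<K, forward
Step 1:
                   X          L
  init        0.4316     0.2967
  Δ          -0.4079     0.2039
  eq         0.02373     0.5006
  solve Keq expr → x = 0.2039; check Q = 889
Then change container volume by factor 0.5 (V_new/V_old).
Step 2:
                   X          L
  init       0.04746      1.001
  Δ         -0.01379   0.006893
  eq         0.03368      1.008
  solve Keq expr → x = 0.006893; check Q = 889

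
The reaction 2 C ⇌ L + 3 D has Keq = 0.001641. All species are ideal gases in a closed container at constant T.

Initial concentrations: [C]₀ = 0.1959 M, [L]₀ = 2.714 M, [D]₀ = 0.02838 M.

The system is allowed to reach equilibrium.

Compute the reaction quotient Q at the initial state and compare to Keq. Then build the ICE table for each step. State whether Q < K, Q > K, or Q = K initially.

Q₀ = 0.001617; Q < K (proceeds forward)

Q₀ = 0.001617 vs Keq = 0.001641 ⇒ Q<K, forward
Step 1:
                  C         L         D
  I          0.1959     2.714   0.02838
  C       -8.9194e-05 4.4597e-05 1.3379e-04
  E          0.1958     2.714   0.02851
  solve Keq expr → x = 4.4597e-05; check Q = 0.001641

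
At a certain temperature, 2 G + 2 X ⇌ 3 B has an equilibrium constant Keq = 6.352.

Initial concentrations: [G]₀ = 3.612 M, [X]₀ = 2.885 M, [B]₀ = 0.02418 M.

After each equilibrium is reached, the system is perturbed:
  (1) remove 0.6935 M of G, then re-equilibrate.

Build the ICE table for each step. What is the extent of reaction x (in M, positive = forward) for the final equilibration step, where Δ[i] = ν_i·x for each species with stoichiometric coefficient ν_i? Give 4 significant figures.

x = -0.09611 M

Q₀ = 1.3019e-07 vs Keq = 6.352 ⇒ Q<K, forward
Step 1:
                    G           X           B
  Initial       3.612       2.885     0.02418
  Change       -1.842      -1.842       2.763
  Equil          1.77       1.043       2.787
  solve Keq expr → x = 0.921; check Q = 6.352
Then remove 0.6935 M of G.
Step 2:
                    G           X           B
  Initial       1.077       1.043       2.787
  Change       0.1922      0.1922     -0.2883
  Equil         1.269       1.235       2.499
  solve Keq expr → x = -0.09611; check Q = 6.352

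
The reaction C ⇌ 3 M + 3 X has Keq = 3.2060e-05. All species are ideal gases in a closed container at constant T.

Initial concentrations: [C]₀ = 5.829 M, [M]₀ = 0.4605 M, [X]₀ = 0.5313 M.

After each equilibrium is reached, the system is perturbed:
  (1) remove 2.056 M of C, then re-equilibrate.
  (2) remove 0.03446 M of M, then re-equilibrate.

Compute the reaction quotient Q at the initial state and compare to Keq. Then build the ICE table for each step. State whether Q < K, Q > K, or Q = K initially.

Q₀ = 0.002513 vs Keq = 3.2060e-05 ⇒ Q>K, reverse
Step 1:
                   C          M          X
  Initial      5.829     0.4605     0.5313
  Change     0.08454    -0.2536    -0.2536
  Equil        5.914     0.2069     0.2777
  solve Keq expr → x = -0.08454; check Q = 3.2060e-05
Then remove 2.056 M of C.
Step 2:
                   C          M          X
  Initial      3.858     0.2069     0.2777
  Change     0.00541   -0.01623   -0.01623
  Equil        3.863     0.1907     0.2615
  solve Keq expr → x = -0.00541; check Q = 3.2060e-05
Then remove 0.03446 M of M.
Step 3:
                   C          M          X
  Initial      3.863     0.1562     0.2615
  Change   -0.006832     0.0205     0.0205
  Equil        3.856     0.1767     0.2819
  solve Keq expr → x = 0.006832; check Q = 3.2060e-05

Q₀ = 0.002513; Q > K (proceeds reverse)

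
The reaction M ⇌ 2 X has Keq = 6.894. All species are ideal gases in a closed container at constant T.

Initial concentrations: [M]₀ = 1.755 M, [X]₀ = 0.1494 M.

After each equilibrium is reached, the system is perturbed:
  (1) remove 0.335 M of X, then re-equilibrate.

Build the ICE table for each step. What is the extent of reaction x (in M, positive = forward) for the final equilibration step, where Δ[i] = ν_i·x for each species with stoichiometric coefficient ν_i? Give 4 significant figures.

x = 0.09297 M

Q₀ = 0.01272 vs Keq = 6.894 ⇒ Q<K, forward
Step 1:
                  M         X
  init        1.755    0.1494
  Δ          -1.037     2.075
  eq         0.7176     2.224
  solve Keq expr → x = 1.037; check Q = 6.894
Then remove 0.335 M of X.
Step 2:
                  M         X
  init       0.7176     1.889
  Δ        -0.09297    0.1859
  eq         0.6246     2.075
  solve Keq expr → x = 0.09297; check Q = 6.894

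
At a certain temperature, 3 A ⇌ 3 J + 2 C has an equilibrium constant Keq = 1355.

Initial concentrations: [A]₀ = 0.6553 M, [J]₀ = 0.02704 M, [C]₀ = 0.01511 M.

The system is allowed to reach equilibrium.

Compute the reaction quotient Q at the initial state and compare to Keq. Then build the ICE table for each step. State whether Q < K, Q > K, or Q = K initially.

Q₀ = 1.6041e-08 vs Keq = 1355 ⇒ Q<K, forward
Step 1:
                   A          J          C
  init        0.6553    0.02704    0.01511
  Δ          -0.6219     0.6219     0.4146
  eq         0.03339     0.6489     0.4297
  solve Keq expr → x = 0.2073; check Q = 1355

Q₀ = 1.6041e-08; Q < K (proceeds forward)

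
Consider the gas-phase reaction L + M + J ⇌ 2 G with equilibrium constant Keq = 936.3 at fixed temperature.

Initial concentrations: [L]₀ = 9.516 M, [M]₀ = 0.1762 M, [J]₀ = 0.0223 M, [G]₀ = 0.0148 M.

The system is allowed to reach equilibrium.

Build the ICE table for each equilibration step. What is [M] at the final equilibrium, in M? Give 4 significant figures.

[M]_eq = 0.1539 M

Q₀ = 0.005858 vs Keq = 936.3 ⇒ Q<K, forward
Step 1:
                    L           M           J           G
  init          9.516      0.1762      0.0223      0.0148
  Δ           -0.0223     -0.0223     -0.0223     0.04459
  eq            9.494      0.1539  2.5787e-06     0.05939
  solve Keq expr → x = 0.0223; check Q = 936.3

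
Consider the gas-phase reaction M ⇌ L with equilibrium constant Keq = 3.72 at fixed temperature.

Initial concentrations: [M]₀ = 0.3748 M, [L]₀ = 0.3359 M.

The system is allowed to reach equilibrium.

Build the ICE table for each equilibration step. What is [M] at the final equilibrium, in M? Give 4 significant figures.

[M]_eq = 0.1506 M

Q₀ = 0.8962 vs Keq = 3.72 ⇒ Q<K, forward
Step 1:
                    M           L
  Initial      0.3748      0.3359
  Change      -0.2242      0.2242
  Equil        0.1506      0.5601
  solve Keq expr → x = 0.2242; check Q = 3.72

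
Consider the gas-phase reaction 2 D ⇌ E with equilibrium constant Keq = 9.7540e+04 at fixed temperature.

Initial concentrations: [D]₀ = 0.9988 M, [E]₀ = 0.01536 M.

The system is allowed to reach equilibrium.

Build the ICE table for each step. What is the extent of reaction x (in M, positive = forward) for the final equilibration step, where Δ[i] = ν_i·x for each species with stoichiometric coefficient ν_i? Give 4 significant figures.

x = 0.4983 M

Q₀ = 0.0154 vs Keq = 9.7540e+04 ⇒ Q<K, forward
Step 1:
                   D          E
  I           0.9988    0.01536
  C          -0.9965     0.4983
  E         0.002295     0.5136
  solve Keq expr → x = 0.4983; check Q = 9.7540e+04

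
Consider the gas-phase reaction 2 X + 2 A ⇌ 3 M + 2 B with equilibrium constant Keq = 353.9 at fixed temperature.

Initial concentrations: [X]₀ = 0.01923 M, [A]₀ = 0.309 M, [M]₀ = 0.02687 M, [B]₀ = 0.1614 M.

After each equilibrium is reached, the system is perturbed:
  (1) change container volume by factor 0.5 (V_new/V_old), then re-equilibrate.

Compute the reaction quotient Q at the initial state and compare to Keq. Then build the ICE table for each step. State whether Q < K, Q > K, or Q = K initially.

Q₀ = 0.01431 vs Keq = 353.9 ⇒ Q<K, forward
Step 1:
                    X           A           M           B
  I           0.01923       0.309     0.02687      0.1614
  C           -0.0188     -0.0188     0.02821      0.0188
  E        4.2664e-04      0.2902     0.05508      0.1802
  solve Keq expr → x = 0.009402; check Q = 353.9
Then change container volume by factor 0.5 (V_new/V_old).
Step 2:
                    X           A           M           B
  I        8.5328e-04      0.5804      0.1102      0.3604
  C        3.4314e-04  3.4314e-04 -5.1472e-04 -3.4314e-04
  E          0.001196      0.5807      0.1096      0.3601
  solve Keq expr → x = -1.7157e-04; check Q = 353.9

Q₀ = 0.01431; Q < K (proceeds forward)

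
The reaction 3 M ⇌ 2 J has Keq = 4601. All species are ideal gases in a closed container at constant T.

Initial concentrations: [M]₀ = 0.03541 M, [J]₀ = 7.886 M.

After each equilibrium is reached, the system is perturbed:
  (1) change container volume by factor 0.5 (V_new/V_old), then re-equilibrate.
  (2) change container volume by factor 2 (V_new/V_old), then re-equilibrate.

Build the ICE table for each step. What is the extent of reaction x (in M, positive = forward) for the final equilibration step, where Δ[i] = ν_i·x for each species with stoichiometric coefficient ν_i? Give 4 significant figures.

Q₀ = 1.4007e+06 vs Keq = 4601 ⇒ Q>K, reverse
Step 1:
                  M         J
  I         0.03541     7.886
  C          0.2001   -0.1334
  E          0.2355     7.753
  solve Keq expr → x = -0.0667; check Q = 4601
Then change container volume by factor 0.5 (V_new/V_old).
Step 2:
                  M         J
  I           0.471     15.51
  C        -0.09614    0.0641
  E          0.3749     15.57
  solve Keq expr → x = 0.03205; check Q = 4601
Then change container volume by factor 2 (V_new/V_old).
Step 3:
                  M         J
  I          0.1874     7.785
  C         0.04807  -0.03205
  E          0.2355     7.753
  solve Keq expr → x = -0.01602; check Q = 4601

x = -0.01602 M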